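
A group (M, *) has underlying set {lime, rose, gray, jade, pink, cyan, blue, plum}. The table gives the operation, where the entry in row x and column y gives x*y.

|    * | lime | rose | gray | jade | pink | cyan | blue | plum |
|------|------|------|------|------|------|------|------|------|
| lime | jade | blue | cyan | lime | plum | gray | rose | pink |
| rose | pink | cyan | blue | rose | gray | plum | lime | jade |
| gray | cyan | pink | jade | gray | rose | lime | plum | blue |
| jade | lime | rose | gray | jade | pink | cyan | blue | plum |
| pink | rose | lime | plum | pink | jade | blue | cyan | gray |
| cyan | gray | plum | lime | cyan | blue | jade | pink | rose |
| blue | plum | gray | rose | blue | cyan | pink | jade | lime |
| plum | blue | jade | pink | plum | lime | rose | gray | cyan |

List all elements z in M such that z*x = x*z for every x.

An element z is central iff its row equals its column in the table.
For rose: rose*pink = gray ≠ lime = pink*rose, so rose ∉ Z.
Checking each element this way leaves Z(M) = {cyan, jade}.

{cyan, jade}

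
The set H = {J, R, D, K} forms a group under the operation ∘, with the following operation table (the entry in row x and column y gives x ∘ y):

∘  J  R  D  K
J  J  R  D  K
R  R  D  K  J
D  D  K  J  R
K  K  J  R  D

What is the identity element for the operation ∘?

The identity e satisfies e ∘ x = x for all x, so its row in the table reproduces the column headers.
Row J reads: J, R, D, K — exactly the header order. So J is the identity.

J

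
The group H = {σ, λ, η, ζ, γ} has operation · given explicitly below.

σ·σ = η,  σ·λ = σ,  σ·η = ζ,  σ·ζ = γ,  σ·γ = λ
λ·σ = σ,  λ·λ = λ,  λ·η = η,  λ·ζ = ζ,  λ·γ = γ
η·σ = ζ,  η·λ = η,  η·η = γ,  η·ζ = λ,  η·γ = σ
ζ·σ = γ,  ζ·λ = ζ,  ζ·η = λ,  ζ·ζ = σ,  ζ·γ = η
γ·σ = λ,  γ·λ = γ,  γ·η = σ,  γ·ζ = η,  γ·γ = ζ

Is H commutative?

Check whether the table is symmetric across its main diagonal.
Every entry (row x, col y) equals the entry (row y, col x), so H is abelian.
(In fact H ≅ the cyclic group Z_5.)

Yes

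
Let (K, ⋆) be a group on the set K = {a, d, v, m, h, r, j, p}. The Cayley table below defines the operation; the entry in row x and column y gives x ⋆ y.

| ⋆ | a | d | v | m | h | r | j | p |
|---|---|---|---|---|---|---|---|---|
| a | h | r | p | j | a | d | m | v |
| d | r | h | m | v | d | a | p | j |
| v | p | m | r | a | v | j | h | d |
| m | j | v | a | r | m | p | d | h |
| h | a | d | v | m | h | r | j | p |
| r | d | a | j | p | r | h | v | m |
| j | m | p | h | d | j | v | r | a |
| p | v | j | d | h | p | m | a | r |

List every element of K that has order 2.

Identity is h. Compute the order of each non-identity element by repeated multiplication:
  a: a → h  (order 2)
  d: d → h  (order 2)
  v: v → r → j → h  (order 4)
  m: m → r → p → h  (order 4)
  r: r → h  (order 2)
  j: j → r → v → h  (order 4)
  p: p → r → m → h  (order 4)
Elements of order 2: {a, d, r}.
(Structurally, K here is isomorphic to Z_2 x Z_4.)

{a, d, r}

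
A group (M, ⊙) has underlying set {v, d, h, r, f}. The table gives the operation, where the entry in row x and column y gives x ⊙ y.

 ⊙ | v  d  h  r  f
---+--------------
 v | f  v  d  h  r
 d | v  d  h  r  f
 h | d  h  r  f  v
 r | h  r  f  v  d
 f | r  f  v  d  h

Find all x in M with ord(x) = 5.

{f, h, r, v}

Identity is d. Compute the order of each non-identity element by repeated multiplication:
  v: v → f → r → h → d  (order 5)
  h: h → r → f → v → d  (order 5)
  r: r → v → h → f → d  (order 5)
  f: f → h → v → r → d  (order 5)
Elements of order 5: {f, h, r, v}.
(Structurally, M here is isomorphic to the cyclic group Z_5.)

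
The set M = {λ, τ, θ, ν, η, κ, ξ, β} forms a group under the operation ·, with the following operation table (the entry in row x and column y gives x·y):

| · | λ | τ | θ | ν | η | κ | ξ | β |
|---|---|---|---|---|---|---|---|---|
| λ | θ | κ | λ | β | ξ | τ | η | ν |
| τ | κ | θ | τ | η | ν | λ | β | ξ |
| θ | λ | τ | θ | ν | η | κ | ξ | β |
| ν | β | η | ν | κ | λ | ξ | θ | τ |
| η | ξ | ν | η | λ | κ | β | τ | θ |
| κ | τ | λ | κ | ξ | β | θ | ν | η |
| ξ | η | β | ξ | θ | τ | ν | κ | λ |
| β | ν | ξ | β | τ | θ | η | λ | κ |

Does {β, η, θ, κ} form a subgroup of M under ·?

Yes

{β, η, θ, κ} contains the identity θ.
Checking products: every product of two elements of {β, η, θ, κ} (read from the table) lies in {β, η, θ, κ}, so the set is closed.
In a finite group, a nonempty closed subset is a subgroup. So {β, η, θ, κ} ≤ M.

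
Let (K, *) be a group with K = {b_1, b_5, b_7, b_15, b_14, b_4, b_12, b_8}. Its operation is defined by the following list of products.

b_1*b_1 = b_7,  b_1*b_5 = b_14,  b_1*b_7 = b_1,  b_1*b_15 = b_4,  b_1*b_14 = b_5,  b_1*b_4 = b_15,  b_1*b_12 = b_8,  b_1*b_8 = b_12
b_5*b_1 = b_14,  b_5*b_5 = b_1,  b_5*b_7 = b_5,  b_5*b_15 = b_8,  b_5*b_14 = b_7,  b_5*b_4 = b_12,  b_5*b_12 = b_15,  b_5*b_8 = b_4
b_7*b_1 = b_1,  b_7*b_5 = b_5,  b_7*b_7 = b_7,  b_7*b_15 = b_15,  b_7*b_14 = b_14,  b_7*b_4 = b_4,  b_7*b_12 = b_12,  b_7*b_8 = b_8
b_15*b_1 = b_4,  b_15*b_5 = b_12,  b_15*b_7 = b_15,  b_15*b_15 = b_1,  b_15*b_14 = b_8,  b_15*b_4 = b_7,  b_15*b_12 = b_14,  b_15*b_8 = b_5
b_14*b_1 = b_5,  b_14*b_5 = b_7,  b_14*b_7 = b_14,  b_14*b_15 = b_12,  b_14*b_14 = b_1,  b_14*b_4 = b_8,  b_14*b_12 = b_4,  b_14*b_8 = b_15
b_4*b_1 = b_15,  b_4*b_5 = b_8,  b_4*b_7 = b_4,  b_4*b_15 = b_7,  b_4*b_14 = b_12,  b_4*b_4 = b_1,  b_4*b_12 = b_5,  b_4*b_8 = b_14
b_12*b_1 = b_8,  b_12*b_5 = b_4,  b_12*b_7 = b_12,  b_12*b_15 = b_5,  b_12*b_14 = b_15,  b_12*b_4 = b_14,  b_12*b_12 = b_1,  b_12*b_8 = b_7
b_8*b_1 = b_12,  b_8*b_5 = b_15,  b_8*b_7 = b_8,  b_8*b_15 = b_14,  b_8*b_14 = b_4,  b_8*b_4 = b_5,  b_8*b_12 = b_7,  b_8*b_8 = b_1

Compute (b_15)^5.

b_15^1 = b_15
b_15^2 = b_15*b_15 = b_1
b_15^3 = b_1*b_15 = b_4
b_15^4 = b_4*b_15 = b_7
b_15^5 = b_7*b_15 = b_15

b_15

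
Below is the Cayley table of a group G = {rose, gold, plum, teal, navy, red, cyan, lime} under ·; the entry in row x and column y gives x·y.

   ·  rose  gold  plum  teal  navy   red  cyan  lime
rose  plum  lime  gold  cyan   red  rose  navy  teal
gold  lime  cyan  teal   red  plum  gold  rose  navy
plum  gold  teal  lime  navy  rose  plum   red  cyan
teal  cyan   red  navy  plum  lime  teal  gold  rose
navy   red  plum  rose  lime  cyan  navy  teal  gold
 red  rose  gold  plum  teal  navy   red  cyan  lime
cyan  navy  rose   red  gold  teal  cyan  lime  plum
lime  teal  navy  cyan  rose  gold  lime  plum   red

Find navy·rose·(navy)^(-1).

rose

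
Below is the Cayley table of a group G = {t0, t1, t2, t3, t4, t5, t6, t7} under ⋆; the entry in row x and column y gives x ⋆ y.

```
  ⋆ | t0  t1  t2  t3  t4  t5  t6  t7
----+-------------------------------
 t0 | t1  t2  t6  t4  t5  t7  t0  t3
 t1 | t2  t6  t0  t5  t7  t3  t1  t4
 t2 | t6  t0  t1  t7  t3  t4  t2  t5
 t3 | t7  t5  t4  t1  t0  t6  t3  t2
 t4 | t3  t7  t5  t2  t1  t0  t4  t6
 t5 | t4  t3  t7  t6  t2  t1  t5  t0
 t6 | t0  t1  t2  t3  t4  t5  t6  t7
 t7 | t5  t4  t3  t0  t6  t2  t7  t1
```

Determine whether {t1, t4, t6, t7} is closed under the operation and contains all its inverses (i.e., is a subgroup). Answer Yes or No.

Yes

{t1, t4, t6, t7} contains the identity t6.
Checking products: every product of two elements of {t1, t4, t6, t7} (read from the table) lies in {t1, t4, t6, t7}, so the set is closed.
In a finite group, a nonempty closed subset is a subgroup. So {t1, t4, t6, t7} ≤ G.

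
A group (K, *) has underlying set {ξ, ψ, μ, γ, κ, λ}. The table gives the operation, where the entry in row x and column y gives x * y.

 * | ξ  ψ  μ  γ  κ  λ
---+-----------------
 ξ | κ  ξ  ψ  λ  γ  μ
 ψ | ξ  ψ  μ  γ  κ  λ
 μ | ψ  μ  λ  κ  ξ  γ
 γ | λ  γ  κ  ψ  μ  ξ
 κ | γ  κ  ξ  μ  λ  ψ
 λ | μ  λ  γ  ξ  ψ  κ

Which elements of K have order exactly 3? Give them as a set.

{κ, λ}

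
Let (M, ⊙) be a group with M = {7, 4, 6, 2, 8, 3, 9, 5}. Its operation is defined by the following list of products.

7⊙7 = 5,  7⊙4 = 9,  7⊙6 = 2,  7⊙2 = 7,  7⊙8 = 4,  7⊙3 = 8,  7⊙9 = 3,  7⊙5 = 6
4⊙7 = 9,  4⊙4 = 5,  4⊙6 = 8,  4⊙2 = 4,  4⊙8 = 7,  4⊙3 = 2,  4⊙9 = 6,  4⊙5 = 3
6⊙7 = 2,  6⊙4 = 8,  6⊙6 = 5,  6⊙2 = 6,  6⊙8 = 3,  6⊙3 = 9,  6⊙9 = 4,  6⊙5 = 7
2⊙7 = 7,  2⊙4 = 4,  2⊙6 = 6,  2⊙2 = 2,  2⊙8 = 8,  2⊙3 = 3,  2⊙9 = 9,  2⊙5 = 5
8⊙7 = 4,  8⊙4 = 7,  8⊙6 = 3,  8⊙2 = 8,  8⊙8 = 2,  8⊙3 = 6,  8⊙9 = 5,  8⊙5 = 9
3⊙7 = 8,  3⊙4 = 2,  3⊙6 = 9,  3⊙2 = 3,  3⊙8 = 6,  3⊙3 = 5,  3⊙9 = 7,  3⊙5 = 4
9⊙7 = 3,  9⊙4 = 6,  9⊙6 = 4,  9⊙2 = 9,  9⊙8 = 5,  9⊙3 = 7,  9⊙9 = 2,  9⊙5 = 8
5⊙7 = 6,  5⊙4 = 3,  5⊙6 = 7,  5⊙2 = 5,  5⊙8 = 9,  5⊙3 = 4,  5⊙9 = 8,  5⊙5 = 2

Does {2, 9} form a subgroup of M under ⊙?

{2, 9} contains the identity 2.
Checking products: every product of two elements of {2, 9} (read from the table) lies in {2, 9}, so the set is closed.
In a finite group, a nonempty closed subset is a subgroup. So {2, 9} ≤ M.

Yes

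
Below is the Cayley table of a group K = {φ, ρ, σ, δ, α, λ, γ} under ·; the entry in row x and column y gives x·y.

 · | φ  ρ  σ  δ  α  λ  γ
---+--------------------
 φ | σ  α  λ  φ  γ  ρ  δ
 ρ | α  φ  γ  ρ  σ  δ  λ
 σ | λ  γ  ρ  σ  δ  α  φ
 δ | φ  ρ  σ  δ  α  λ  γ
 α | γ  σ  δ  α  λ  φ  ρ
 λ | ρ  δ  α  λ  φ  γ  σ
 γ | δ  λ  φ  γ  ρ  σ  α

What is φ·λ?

Read row φ, column λ: φ·λ = ρ.
(Structurally, K here is isomorphic to the cyclic group Z_7.)

ρ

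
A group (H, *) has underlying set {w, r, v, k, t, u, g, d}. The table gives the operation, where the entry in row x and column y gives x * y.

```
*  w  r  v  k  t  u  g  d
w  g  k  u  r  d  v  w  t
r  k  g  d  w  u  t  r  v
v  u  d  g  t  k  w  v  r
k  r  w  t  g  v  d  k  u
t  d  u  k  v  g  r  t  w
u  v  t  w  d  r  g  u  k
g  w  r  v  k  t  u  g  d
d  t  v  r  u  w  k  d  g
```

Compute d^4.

d^1 = d
d^2 = d * d = g
d^3 = g * d = d
d^4 = d * d = g

g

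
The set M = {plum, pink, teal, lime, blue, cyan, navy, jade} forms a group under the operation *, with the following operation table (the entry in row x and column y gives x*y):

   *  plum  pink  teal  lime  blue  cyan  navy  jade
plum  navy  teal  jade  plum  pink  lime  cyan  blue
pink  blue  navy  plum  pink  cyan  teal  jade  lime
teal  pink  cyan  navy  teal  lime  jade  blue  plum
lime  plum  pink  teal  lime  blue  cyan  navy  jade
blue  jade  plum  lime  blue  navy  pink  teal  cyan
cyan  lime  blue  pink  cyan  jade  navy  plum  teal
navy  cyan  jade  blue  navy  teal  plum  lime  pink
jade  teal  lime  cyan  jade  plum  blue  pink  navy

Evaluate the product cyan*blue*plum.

teal

cyan*blue = jade
jade*plum = teal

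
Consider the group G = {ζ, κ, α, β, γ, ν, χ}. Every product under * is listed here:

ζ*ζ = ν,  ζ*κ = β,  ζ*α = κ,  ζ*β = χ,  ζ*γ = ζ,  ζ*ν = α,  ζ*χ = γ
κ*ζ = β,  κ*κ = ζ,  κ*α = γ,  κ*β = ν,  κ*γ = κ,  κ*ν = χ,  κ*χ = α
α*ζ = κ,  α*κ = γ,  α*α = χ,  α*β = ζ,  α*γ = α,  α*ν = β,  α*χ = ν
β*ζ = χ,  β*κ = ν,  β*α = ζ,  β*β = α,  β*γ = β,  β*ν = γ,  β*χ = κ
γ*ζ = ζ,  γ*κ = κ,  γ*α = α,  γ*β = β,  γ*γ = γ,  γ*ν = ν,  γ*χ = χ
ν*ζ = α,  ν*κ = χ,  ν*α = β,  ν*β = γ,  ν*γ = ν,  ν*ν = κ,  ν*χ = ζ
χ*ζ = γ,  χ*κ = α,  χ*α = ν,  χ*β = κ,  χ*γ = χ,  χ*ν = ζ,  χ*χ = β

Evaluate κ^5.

χ

κ^1 = κ
κ^2 = κ*κ = ζ
κ^3 = ζ*κ = β
κ^4 = β*κ = ν
κ^5 = ν*κ = χ
(Structurally, G here is isomorphic to the cyclic group Z_7.)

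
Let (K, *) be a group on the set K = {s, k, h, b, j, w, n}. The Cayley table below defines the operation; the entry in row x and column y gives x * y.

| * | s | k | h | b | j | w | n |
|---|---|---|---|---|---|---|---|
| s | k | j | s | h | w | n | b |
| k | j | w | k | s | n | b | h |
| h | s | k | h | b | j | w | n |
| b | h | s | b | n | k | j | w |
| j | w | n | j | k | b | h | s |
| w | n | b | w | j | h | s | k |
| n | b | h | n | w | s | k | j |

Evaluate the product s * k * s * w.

s

s * k = j
j * s = w
w * w = s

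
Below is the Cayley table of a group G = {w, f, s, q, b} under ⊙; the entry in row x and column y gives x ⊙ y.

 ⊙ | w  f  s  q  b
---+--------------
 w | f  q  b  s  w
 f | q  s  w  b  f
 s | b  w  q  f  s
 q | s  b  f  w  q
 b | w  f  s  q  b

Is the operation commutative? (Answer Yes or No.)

Check whether the table is symmetric across its main diagonal.
Every entry (row x, col y) equals the entry (row y, col x), so G is abelian.
(In fact G ≅ the cyclic group Z_5.)

Yes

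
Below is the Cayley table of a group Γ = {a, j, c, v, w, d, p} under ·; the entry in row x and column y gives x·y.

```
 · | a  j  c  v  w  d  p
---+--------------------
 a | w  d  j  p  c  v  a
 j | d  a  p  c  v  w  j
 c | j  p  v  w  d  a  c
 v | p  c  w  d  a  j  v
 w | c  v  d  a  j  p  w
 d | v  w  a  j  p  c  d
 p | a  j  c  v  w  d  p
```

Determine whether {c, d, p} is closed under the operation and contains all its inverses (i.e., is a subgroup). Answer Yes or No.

d·c = a, which is not in {c, d, p}.
The subset is not closed under ·, so it is not a subgroup.

No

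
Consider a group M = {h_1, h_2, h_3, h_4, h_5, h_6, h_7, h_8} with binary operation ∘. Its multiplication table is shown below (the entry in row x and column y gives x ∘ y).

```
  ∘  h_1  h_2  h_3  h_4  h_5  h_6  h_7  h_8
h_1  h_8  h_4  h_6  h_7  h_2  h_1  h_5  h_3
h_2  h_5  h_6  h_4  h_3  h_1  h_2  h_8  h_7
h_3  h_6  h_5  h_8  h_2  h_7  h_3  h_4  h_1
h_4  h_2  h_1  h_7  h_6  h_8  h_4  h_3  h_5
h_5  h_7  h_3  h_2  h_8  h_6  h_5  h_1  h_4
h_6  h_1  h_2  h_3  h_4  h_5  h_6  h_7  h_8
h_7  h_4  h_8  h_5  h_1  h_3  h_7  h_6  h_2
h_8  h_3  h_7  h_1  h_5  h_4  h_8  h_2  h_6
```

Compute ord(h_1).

4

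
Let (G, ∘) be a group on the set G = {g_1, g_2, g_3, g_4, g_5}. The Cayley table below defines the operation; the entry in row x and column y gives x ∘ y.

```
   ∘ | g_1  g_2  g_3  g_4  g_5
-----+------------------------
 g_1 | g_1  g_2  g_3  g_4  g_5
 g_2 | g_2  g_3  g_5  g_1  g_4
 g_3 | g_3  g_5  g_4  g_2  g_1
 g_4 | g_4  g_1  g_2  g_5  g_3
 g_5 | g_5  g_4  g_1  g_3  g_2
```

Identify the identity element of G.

g_1

The identity e satisfies e ∘ x = x for all x, so its row in the table reproduces the column headers.
Row g_1 reads: g_1, g_2, g_3, g_4, g_5 — exactly the header order. So g_1 is the identity.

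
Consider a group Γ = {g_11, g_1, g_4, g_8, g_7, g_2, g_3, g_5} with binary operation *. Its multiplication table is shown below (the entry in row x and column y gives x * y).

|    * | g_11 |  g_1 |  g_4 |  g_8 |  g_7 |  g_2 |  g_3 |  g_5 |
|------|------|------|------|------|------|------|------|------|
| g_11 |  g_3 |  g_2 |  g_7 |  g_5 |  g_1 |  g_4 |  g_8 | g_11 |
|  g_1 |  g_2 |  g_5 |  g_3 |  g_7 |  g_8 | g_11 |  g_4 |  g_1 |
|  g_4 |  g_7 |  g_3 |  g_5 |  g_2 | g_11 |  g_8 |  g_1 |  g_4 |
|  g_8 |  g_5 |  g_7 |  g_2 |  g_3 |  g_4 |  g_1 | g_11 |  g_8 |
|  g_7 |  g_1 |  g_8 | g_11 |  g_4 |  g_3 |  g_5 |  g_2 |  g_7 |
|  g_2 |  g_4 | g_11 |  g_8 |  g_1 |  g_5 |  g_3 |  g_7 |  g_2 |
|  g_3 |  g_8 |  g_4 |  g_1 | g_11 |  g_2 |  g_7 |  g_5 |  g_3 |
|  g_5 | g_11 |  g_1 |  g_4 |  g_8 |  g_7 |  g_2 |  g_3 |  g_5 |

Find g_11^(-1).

First locate the identity: row g_5 matches the header, so g_5 is the identity.
Scan row g_11 for g_5: g_11 * g_8 = g_5. Hence g_11^(-1) = g_8.
(Structurally, Γ here is isomorphic to Z_2 x Z_4.)

g_8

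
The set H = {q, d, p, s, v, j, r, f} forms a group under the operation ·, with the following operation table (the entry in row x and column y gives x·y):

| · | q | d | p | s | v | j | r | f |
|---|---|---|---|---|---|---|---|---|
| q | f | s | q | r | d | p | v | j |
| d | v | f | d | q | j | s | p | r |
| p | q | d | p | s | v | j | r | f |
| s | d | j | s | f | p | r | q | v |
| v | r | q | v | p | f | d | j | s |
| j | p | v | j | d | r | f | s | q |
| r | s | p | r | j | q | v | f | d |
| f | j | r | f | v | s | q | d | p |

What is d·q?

v

Read row d, column q: d·q = v.
(Structurally, H here is isomorphic to the quaternion group Q_8.)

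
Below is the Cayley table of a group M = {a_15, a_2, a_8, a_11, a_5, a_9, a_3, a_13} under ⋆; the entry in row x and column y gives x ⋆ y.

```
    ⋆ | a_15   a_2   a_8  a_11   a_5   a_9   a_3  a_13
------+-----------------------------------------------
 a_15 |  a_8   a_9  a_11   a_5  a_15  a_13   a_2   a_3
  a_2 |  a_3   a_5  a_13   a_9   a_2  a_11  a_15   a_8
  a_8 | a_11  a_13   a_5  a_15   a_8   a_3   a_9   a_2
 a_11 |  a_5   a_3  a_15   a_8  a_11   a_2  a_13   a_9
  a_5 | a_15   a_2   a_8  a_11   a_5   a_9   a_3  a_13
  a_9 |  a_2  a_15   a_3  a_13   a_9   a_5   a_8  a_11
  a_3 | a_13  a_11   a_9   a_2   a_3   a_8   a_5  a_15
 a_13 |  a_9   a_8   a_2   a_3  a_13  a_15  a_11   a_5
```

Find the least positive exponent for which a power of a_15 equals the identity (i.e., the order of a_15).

The identity element is a_5 (its row matches the header).
a_15^1 = a_15
a_15^2 = a_15 ⋆ a_15 = a_8
a_15^3 = a_8 ⋆ a_15 = a_11
a_15^4 = a_11 ⋆ a_15 = a_5
The first power of a_15 equal to the identity is a_15^4, so ord(a_15) = 4.
(Structurally, M here is isomorphic to the dihedral group D_4.)

4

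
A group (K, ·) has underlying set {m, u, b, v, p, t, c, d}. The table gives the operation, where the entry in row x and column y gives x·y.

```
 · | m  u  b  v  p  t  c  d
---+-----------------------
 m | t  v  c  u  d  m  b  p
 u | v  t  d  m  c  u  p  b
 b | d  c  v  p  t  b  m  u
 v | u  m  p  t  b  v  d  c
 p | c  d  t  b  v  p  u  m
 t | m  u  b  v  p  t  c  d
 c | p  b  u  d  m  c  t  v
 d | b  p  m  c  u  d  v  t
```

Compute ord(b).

The identity element is t (its row matches the header).
b^1 = b
b^2 = b·b = v
b^3 = v·b = p
b^4 = p·b = t
The first power of b equal to the identity is b^4, so ord(b) = 4.

4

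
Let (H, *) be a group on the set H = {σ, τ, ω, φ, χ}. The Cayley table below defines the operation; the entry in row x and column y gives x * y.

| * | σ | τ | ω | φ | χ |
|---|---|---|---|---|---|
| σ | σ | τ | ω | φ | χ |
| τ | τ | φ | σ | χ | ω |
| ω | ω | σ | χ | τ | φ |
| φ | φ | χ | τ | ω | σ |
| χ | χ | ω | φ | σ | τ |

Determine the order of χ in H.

5

The identity element is σ (its row matches the header).
χ^1 = χ
χ^2 = χ * χ = τ
χ^3 = τ * χ = ω
χ^4 = ω * χ = φ
χ^5 = φ * χ = σ
The first power of χ equal to the identity is χ^5, so ord(χ) = 5.
(Structurally, H here is isomorphic to the cyclic group Z_5.)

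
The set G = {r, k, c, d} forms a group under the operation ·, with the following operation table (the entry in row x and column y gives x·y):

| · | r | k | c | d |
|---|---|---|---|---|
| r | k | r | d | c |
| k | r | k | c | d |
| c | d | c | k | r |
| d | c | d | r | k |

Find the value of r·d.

c

Read row r, column d: r·d = c.
(Structurally, G here is isomorphic to the Klein four-group V_4.)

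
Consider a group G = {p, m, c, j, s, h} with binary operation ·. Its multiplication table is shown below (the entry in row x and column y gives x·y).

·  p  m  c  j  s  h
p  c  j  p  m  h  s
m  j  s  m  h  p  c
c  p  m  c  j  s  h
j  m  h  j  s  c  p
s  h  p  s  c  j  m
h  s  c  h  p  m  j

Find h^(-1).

First locate the identity: row c matches the header, so c is the identity.
Scan row h for c: h·m = c. Hence h^(-1) = m.
(Structurally, G here is isomorphic to the cyclic group Z_6.)

m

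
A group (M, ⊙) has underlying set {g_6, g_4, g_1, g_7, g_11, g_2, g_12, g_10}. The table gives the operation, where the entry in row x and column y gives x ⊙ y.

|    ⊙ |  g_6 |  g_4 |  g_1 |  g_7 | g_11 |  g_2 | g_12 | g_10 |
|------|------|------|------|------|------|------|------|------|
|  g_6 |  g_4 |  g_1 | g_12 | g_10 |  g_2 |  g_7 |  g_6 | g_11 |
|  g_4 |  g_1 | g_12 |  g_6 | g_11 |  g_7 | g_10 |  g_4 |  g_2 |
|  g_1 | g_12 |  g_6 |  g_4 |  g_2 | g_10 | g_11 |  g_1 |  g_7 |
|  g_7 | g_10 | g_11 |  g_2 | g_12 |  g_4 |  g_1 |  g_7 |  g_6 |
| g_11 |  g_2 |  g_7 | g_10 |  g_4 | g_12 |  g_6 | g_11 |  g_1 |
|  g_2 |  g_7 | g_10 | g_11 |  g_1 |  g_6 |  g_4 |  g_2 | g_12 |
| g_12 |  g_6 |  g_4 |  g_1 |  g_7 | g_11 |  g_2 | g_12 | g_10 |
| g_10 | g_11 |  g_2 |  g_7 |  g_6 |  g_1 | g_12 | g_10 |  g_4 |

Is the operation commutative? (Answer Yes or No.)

Check whether the table is symmetric across its main diagonal.
Every entry (row x, col y) equals the entry (row y, col x), so M is abelian.

Yes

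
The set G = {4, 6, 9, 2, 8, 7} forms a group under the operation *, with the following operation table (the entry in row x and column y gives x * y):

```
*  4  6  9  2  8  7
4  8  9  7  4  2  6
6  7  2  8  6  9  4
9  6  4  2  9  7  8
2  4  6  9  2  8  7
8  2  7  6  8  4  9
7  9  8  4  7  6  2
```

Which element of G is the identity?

2

The identity e satisfies e * x = x for all x, so its row in the table reproduces the column headers.
Row 2 reads: 4, 6, 9, 2, 8, 7 — exactly the header order. So 2 is the identity.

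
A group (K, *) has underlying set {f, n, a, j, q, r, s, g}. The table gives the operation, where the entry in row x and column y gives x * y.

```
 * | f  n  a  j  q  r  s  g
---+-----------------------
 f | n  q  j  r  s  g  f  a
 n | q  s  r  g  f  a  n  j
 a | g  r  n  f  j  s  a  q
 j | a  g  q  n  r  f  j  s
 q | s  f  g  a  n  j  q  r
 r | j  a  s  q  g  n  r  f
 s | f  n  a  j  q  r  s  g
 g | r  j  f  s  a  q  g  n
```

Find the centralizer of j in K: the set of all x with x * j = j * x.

{g, j, n, s}

Compare row j with column j entry by entry.
n * j = g = j * n, so n commutes with j.
r * j = q but j * r = f, so r does not.
Collecting the elements that commute with j: C(j) = {g, j, n, s}.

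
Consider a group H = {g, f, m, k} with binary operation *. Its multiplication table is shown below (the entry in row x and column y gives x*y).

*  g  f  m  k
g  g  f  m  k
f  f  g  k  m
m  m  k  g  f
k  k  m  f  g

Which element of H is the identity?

The identity e satisfies e*x = x for all x, so its row in the table reproduces the column headers.
Row g reads: g, f, m, k — exactly the header order. So g is the identity.

g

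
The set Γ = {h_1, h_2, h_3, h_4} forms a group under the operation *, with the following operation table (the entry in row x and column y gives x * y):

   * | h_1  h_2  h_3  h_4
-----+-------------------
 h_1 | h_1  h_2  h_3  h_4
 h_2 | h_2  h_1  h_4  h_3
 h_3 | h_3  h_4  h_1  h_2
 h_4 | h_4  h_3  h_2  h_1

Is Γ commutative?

Yes

Check whether the table is symmetric across its main diagonal.
Every entry (row x, col y) equals the entry (row y, col x), so Γ is abelian.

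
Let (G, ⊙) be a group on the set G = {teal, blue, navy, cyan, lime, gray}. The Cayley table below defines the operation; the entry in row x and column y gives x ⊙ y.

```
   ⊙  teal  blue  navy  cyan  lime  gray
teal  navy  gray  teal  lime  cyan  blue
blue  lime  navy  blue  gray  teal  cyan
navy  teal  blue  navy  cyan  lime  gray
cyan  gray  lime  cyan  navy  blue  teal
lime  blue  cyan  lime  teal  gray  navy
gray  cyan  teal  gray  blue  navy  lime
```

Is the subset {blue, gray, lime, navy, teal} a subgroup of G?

No

lime ⊙ blue = cyan, which is not in {blue, gray, lime, navy, teal}.
The subset is not closed under ⊙, so it is not a subgroup.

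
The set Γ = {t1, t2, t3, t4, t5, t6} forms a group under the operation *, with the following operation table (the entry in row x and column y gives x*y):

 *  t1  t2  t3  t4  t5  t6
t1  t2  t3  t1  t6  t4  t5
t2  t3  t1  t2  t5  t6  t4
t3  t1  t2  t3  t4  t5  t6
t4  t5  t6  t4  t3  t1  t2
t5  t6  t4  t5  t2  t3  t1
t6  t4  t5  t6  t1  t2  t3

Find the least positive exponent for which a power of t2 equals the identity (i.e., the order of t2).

3

The identity element is t3 (its row matches the header).
t2^1 = t2
t2^2 = t2*t2 = t1
t2^3 = t1*t2 = t3
The first power of t2 equal to the identity is t2^3, so ord(t2) = 3.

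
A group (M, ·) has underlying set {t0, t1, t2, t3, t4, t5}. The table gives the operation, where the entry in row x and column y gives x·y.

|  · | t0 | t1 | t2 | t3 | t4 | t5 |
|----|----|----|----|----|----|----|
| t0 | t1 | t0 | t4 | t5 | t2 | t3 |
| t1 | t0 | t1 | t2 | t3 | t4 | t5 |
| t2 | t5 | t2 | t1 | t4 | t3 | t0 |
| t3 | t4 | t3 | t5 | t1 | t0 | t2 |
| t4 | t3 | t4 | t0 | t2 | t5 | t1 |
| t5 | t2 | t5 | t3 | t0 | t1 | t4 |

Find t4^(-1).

First locate the identity: row t1 matches the header, so t1 is the identity.
Scan row t4 for t1: t4·t5 = t1. Hence t4^(-1) = t5.
(Structurally, M here is isomorphic to the symmetric group S_3.)

t5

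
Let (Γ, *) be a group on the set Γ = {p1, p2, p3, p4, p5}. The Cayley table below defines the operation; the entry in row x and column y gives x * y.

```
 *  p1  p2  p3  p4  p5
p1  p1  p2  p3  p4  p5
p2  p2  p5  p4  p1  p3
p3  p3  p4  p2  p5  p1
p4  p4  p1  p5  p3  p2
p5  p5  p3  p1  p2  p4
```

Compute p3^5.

p1

p3^1 = p3
p3^2 = p3 * p3 = p2
p3^3 = p2 * p3 = p4
p3^4 = p4 * p3 = p5
p3^5 = p5 * p3 = p1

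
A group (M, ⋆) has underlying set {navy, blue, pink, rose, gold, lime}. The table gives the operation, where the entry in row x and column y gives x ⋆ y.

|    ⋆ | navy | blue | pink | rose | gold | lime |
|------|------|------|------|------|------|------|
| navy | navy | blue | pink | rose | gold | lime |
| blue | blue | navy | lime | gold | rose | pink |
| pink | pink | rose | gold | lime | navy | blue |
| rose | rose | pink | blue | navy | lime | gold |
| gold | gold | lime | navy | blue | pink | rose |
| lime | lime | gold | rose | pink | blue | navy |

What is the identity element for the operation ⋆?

navy

The identity e satisfies e ⋆ x = x for all x, so its row in the table reproduces the column headers.
Row navy reads: navy, blue, pink, rose, gold, lime — exactly the header order. So navy is the identity.
(Structurally, M here is isomorphic to the symmetric group S_3.)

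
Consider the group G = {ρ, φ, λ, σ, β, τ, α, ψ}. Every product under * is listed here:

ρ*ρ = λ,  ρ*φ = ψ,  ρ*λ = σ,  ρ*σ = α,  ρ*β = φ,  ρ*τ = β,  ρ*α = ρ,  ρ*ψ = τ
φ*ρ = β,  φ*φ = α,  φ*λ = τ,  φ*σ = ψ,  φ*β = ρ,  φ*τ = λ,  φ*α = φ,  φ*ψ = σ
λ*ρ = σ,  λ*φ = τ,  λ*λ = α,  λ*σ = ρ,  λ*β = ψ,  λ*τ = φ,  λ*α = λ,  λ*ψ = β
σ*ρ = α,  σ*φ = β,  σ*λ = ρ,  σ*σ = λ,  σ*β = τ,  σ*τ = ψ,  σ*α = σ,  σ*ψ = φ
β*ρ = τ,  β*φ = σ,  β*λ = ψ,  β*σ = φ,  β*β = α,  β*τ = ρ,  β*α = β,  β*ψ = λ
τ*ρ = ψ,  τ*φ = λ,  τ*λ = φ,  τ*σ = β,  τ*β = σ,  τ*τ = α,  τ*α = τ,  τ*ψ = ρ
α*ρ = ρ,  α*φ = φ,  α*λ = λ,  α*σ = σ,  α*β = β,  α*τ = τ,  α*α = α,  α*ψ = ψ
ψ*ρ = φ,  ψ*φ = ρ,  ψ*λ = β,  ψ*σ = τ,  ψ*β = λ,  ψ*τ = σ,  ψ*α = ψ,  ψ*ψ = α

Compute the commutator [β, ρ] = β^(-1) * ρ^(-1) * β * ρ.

Identity is α; from the table β^(-1) = β and ρ^(-1) = σ.
β * σ = φ
φ * β = ρ
ρ * ρ = λ

λ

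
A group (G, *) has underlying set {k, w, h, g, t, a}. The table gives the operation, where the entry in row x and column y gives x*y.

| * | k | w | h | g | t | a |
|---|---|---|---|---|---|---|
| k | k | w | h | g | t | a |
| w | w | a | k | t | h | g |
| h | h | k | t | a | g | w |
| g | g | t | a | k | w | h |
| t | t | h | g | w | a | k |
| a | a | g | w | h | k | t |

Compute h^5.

h^1 = h
h^2 = h*h = t
h^3 = t*h = g
h^4 = g*h = a
h^5 = a*h = w
(Structurally, G here is isomorphic to the cyclic group Z_6.)

w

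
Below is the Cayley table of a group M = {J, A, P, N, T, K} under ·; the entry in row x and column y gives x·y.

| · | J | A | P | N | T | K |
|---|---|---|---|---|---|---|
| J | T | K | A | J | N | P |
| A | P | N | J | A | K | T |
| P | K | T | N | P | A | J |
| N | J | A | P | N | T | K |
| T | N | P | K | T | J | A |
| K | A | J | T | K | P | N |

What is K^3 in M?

K^1 = K
K^2 = K·K = N
K^3 = N·K = K

K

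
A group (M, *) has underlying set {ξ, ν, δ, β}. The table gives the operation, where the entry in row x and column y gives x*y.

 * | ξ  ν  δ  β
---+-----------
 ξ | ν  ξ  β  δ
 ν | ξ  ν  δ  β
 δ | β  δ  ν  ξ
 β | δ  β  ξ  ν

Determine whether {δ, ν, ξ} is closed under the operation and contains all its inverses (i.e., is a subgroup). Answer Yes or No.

δ*ξ = β, which is not in {δ, ν, ξ}.
The subset is not closed under *, so it is not a subgroup.

No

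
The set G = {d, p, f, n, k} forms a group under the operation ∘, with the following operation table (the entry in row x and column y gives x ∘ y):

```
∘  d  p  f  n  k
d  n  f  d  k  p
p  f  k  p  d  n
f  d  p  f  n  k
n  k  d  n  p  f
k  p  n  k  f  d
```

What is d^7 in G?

n

d^1 = d
d^2 = d ∘ d = n
d^3 = n ∘ d = k
d^4 = k ∘ d = p
d^5 = p ∘ d = f
d^6 = f ∘ d = d
d^7 = d ∘ d = n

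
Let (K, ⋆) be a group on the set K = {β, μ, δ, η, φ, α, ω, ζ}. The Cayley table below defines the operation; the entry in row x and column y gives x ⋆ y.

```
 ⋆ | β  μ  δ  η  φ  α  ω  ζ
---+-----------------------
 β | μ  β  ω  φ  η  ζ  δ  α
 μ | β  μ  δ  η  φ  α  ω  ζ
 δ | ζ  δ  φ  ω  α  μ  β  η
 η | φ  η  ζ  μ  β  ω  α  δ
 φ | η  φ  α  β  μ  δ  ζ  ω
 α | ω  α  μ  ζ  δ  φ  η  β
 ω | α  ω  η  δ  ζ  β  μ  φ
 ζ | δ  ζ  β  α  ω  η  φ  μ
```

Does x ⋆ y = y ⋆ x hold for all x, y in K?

δ ⋆ η = ω but η ⋆ δ = ζ.
Since δ and η do not commute, K is not abelian.

No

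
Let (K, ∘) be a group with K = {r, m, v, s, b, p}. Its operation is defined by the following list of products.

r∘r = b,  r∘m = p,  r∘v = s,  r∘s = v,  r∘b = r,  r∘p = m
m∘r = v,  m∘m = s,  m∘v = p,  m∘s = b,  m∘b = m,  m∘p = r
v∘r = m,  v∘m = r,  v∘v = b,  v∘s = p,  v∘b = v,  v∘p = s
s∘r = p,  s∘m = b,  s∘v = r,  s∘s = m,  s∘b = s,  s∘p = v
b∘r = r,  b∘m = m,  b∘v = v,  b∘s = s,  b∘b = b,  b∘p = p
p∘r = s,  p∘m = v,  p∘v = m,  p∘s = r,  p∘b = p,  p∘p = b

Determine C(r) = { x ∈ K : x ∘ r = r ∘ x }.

{b, r}

Compare row r with column r entry by entry.
p ∘ r = s but r ∘ p = m, so p does not.
Collecting the elements that commute with r: C(r) = {b, r}.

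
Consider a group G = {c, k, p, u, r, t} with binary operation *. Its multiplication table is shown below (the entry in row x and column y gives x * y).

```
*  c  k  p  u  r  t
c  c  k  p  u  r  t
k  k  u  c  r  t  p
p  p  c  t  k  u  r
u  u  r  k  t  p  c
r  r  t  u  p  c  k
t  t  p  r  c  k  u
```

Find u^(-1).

t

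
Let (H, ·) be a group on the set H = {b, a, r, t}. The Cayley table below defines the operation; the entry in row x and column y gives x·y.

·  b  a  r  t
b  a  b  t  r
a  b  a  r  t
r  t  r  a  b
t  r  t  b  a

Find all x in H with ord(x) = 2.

Identity is a. Compute the order of each non-identity element by repeated multiplication:
  b: b → a  (order 2)
  r: r → a  (order 2)
  t: t → a  (order 2)
Elements of order 2: {b, r, t}.

{b, r, t}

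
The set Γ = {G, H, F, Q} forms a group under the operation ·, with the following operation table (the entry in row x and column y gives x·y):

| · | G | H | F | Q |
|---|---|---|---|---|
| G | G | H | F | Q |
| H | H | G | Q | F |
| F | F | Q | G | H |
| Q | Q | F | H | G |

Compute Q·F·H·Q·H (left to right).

Q·F = H
H·H = G
G·Q = Q
Q·H = F

F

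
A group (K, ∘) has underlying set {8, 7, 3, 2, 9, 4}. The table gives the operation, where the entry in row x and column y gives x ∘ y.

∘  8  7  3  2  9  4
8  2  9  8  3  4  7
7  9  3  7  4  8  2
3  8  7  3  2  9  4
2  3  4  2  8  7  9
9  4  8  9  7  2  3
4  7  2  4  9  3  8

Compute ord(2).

The identity element is 3 (its row matches the header).
2^1 = 2
2^2 = 2 ∘ 2 = 8
2^3 = 8 ∘ 2 = 3
The first power of 2 equal to the identity is 2^3, so ord(2) = 3.

3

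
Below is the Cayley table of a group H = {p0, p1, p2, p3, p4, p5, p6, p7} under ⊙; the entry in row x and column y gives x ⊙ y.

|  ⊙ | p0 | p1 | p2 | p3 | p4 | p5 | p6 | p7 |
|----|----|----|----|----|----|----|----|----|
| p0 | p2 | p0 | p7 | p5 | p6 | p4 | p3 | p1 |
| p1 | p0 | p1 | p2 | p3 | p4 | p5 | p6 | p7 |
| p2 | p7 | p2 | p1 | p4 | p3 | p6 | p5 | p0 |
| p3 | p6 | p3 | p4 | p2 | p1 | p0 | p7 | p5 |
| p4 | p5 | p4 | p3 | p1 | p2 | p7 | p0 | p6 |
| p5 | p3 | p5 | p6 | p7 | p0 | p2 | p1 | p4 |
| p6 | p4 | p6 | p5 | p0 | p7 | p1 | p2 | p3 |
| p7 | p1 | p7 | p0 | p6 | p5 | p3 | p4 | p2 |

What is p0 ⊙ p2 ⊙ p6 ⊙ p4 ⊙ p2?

p1

p0 ⊙ p2 = p7
p7 ⊙ p6 = p4
p4 ⊙ p4 = p2
p2 ⊙ p2 = p1
(Structurally, H here is isomorphic to the quaternion group Q_8.)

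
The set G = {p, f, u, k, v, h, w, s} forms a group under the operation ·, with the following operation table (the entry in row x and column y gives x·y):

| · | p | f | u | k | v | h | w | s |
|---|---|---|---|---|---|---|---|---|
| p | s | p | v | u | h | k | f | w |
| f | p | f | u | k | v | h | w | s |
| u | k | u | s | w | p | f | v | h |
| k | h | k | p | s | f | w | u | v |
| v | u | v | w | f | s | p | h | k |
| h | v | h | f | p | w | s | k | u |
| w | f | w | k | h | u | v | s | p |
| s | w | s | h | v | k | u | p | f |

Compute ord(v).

The identity element is f (its row matches the header).
v^1 = v
v^2 = v·v = s
v^3 = s·v = k
v^4 = k·v = f
The first power of v equal to the identity is v^4, so ord(v) = 4.

4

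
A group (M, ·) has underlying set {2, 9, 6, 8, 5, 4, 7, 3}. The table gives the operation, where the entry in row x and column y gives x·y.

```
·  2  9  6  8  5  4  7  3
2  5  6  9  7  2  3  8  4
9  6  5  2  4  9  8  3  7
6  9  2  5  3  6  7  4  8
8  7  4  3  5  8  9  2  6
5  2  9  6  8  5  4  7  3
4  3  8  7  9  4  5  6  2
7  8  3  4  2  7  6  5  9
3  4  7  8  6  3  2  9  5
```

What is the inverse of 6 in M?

First locate the identity: row 5 matches the header, so 5 is the identity.
Scan row 6 for 5: 6·6 = 5. Hence 6^(-1) = 6.

6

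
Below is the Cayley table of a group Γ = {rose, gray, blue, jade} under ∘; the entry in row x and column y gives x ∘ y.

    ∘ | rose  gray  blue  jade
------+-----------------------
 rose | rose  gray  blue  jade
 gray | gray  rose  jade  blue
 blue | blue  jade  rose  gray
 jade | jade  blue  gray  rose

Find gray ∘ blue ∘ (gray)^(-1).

blue

The identity is rose. In row gray, the entry rose sits in column gray, so gray^(-1) = gray.
gray ∘ blue = jade
jade ∘ gray = blue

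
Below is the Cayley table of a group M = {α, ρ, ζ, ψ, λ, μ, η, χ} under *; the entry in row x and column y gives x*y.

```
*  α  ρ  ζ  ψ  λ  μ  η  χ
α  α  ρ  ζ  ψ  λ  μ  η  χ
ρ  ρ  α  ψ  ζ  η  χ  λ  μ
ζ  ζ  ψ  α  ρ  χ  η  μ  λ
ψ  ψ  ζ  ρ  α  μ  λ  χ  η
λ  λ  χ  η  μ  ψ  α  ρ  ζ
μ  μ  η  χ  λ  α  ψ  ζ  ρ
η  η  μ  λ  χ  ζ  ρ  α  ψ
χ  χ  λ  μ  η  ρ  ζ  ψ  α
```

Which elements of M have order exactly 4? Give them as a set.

{λ, μ}

Identity is α. Compute the order of each non-identity element by repeated multiplication:
  ρ: ρ → α  (order 2)
  ζ: ζ → α  (order 2)
  ψ: ψ → α  (order 2)
  λ: λ → ψ → μ → α  (order 4)
  μ: μ → ψ → λ → α  (order 4)
  η: η → α  (order 2)
  χ: χ → α  (order 2)
Elements of order 4: {λ, μ}.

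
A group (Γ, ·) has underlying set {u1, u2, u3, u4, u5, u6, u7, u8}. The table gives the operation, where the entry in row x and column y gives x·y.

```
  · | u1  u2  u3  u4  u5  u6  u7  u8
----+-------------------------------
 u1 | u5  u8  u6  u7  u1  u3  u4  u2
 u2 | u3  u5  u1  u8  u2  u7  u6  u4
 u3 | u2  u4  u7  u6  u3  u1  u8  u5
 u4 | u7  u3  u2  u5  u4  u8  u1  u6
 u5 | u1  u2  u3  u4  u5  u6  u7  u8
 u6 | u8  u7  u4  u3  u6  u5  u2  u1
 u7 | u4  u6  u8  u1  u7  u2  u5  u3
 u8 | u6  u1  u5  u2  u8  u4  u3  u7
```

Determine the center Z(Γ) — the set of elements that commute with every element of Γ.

An element z is central iff its row equals its column in the table.
For u2: u2·u3 = u1 ≠ u4 = u3·u2, so u2 ∉ Z.
Checking each element this way leaves Z(Γ) = {u5, u7}.

{u5, u7}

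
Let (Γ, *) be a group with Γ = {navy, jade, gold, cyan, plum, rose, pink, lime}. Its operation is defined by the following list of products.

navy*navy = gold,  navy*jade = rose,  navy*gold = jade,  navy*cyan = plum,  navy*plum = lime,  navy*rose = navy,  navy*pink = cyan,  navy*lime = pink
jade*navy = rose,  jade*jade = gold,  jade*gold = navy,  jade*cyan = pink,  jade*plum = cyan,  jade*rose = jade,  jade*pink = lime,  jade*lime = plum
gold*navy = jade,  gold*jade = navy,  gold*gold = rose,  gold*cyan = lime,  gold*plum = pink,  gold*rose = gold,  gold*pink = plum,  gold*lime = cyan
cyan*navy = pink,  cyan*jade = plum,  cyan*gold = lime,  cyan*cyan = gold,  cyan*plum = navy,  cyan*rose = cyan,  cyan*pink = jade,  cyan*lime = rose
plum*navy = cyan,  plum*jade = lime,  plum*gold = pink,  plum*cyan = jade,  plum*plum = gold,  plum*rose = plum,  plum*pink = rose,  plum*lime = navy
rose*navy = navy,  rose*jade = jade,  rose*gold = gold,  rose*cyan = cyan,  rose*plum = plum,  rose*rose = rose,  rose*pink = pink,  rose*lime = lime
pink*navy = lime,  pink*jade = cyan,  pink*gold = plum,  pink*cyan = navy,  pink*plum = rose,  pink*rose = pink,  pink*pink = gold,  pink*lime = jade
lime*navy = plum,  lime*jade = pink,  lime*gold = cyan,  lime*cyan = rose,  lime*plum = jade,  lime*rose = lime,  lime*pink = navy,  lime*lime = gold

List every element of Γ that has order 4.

Identity is rose. Compute the order of each non-identity element by repeated multiplication:
  navy: navy → gold → jade → rose  (order 4)
  jade: jade → gold → navy → rose  (order 4)
  gold: gold → rose  (order 2)
  cyan: cyan → gold → lime → rose  (order 4)
  plum: plum → gold → pink → rose  (order 4)
  pink: pink → gold → plum → rose  (order 4)
  lime: lime → gold → cyan → rose  (order 4)
Elements of order 4: {cyan, jade, lime, navy, pink, plum}.
(Structurally, Γ here is isomorphic to the quaternion group Q_8.)

{cyan, jade, lime, navy, pink, plum}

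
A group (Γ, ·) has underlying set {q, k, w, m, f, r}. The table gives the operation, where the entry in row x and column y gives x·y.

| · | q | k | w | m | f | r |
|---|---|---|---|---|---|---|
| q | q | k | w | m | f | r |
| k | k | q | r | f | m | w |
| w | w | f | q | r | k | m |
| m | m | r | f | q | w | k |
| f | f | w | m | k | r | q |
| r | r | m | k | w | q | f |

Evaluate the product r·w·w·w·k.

q

r·w = k
k·w = r
r·w = k
k·k = q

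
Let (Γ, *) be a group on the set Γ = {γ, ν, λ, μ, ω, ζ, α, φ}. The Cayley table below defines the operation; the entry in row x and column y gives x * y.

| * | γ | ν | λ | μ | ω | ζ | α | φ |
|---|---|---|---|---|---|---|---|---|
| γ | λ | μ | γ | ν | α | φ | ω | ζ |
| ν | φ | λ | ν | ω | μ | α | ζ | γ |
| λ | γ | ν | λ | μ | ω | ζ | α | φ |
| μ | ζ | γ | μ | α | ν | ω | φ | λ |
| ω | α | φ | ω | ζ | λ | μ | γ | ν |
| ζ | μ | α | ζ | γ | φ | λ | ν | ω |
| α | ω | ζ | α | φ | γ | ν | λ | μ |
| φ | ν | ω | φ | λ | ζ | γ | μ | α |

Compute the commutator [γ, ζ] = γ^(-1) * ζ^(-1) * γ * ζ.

Identity is λ; from the table γ^(-1) = γ and ζ^(-1) = ζ.
γ * ζ = φ
φ * γ = ν
ν * ζ = α

α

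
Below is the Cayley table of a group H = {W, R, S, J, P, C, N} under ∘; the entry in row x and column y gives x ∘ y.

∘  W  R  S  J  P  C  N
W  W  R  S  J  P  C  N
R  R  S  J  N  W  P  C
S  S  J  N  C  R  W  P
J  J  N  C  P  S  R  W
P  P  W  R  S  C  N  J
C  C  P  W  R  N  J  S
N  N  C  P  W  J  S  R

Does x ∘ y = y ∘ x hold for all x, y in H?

Yes

Check whether the table is symmetric across its main diagonal.
Every entry (row x, col y) equals the entry (row y, col x), so H is abelian.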